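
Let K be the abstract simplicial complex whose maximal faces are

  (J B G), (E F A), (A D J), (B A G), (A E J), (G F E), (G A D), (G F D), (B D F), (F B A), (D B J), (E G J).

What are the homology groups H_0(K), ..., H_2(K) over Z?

Fix the vertex order A < B < D < E < F < G < J and write every simplex with vertices in increasing order. Then dim K = 2 and the simplices of K are:

  0-simplices (7): A, B, D, E, F, G, J
  1-simplices (18): AB, AD, AE, AF, AG, AJ, BD, BF, BG, BJ, DF, DG, DJ, EF, EG, EJ, FG, GJ
  2-simplices (12): ABF, ABG, ADG, ADJ, AEF, AEJ, BDF, BDJ, BGJ, DFG, EFG, EGJ

so the chain groups are C_0 ≅ Z^7, C_1 ≅ Z^18, C_2 ≅ Z^12.

Boundary ∂_1: C_1 → C_0 sends each edge [p,q] (with p < q) to q − p.
The resulting 7×18 matrix has rank 6, and its Smith normal form has invariant factors (1,1,1,1,1,1).

The boundary map ∂_2: C_2 → C_1 acts by ∂[p,q,r] = [q,r] − [p,r] + [p,q]. For instance
  ∂EGJ = GJ − EJ + EG,
  ∂ADG = DG − AG + AD.
As a 18×12 matrix over Z this has rank 12, with invariant factors (1,1,1,1,1,1,1,1,1,1,1,2).

Computing H_k = (kernel of ∂_k) / (image of ∂_{k+1}):

  H_0: rank C_0 − rank ∂_1 = 7 − 6 = 1, and the invariant factors of ∂_1 are all 1, so H_0 = Z.
  H_1: rank ker ∂_1 − rank ∂_2 = (18 − 6) − 12 = 0, and ∂_2 has invariant factor 2 > 1, so H_1 = Z/2.
  H_2: rank ker ∂_2 − rank ∂_3 = (12 − 12) − 0 = 0, and there is no ∂_3, so H_2 = 0.

As a check, the Euler characteristic is 7 − 18 + 12 = 1, which agrees with 1 − 0 + 0 = 1.

H_0 = Z,  H_1 = Z/2,  H_2 = 0.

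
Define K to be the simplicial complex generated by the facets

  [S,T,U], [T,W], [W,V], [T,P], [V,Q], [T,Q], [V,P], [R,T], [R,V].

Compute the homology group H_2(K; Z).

H_2 ≅ 0.

K has 8 vertices, 11 edges, 1 triangle.
rank ∂_2 = 1, rank ∂_3 = 0 ⇒ b_2 = 1 − 1 − 0 = 0. So H_2 = 0.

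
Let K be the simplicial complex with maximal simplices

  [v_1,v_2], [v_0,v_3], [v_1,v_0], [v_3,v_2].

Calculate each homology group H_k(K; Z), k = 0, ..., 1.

H_0 = Z,  H_1 = Z.

We work with the vertex ordering v_0 < v_1 < v_2 < v_3. The simplices of K, each written with vertices in increasing order, are:

  0-simplices (4): [v_0], [v_1], [v_2], [v_3]
  1-simplices (4): [v_0,v_1], [v_0,v_3], [v_1,v_2], [v_2,v_3]

so the chain groups are C_0 ≅ Z^4, C_1 ≅ Z^4.

∂_1: C_1 → C_0 sends each edge [p,q] (with p < q) to q − p.
The resulting 4×4 matrix has rank 3, and its Smith normal form has invariant factors (1,1,1).

From H_k ≅ ker(∂_k) / im(∂_{k+1}) we obtain:

  H_0: rank C_0 − rank ∂_1 = 4 − 3 = 1, and the invariant factors of ∂_1 are all 1, so H_0 ≅ Z.
  H_1: rank ker ∂_1 − rank ∂_2 = (4 − 3) − 0 = 1, and there is no ∂_2, so H_1 ≅ Z.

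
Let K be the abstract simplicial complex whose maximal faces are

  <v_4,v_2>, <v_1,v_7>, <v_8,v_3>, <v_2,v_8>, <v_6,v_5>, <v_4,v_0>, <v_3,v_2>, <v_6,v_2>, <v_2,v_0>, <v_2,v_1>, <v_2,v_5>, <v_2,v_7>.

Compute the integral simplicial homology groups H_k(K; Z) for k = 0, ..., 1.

Order the vertices as v_0 < v_1 < v_2 < v_3 < v_4 < v_5 < v_6 < v_7 < v_8. Listing each simplex with vertices in this order, K has dimension 1 with simplices:

  0-simplices (9): [v_0], [v_1], [v_2], [v_3], [v_4], [v_5], [v_6], [v_7], [v_8]
  1-simplices (12): [v_0,v_2], [v_0,v_4], [v_1,v_2], [v_1,v_7], [v_2,v_3], [v_2,v_4], [v_2,v_5], [v_2,v_6], [v_2,v_7], [v_2,v_8], [v_3,v_8], [v_5,v_6]

Hence C_0 ≅ Z^9, C_1 ≅ Z^12.

∂_1: C_1 → C_0 is given by ∂[p,q] = [q] − [p]. For instance
  ∂[v_2,v_3] = [v_3] − [v_2].
The 9×12 boundary matrix has rank 8 and Smith normal form diag(1,1,1,1,1,1,1,1).

Computing H_k = (kernel of ∂_k) / (image of ∂_{k+1}):

  H_0: rank C_0 − rank ∂_1 = 9 − 8 = 1, and the invariant factors of ∂_1 are all 1, so H_0 ≅ Z.
  H_1: rank ker ∂_1 − rank ∂_2 = (12 − 8) − 0 = 4, and there is no ∂_2, so H_1 ≅ Z^4.

(K is a triangulation of a wedge of 4 circles.)

H_0 = Z,  H_1 = Z^4.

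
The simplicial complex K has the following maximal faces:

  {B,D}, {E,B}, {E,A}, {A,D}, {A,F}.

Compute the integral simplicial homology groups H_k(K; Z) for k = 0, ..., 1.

H_0 = Z,  H_1 = Z.

K has 5 vertices, 5 edges.
rank ∂_0 = 0, rank ∂_1 = 4 ⇒ b_0 = 5 − 0 − 4 = 1; all invariant factors of ∂_1 are 1 so no torsion. So H_0 ≅ Z.
rank ∂_1 = 4, rank ∂_2 = 0 ⇒ b_1 = 5 − 4 − 0 = 1. So H_1 ≅ Z.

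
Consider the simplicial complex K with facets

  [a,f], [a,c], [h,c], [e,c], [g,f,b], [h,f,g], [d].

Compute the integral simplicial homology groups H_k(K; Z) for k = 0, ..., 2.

We work with the vertex ordering a < b < c < d < e < f < g < h. The simplices of K, each written with vertices in increasing order, are:

  0-simplices (8): a, b, c, d, e, f, g, h
  1-simplices (9): ac, af, bf, bg, ce, ch, fg, fh, gh
  2-simplices (2): bfg, fgh

so the chain groups are C_0 ≅ Z^8, C_1 ≅ Z^9, C_2 ≅ Z^2.

The boundary map ∂_1: C_1 → C_0 is given by ∂[p,q] = [q] − [p]. For instance
  ∂fh = h − f.
The 8×9 boundary matrix has rank 6 and Smith normal form diag(1,1,1,1,1,1).

Boundary ∂_2: C_2 → C_1 maps a triangle to the signed sum of its edges. For instance
  ∂bfg = fg − bg + bf,
  ∂fgh = gh − fh + fg.
As a 9×2 matrix over Z this has rank 2, with invariant factors (1,1).

From H_k ≅ ker(∂_k) / im(∂_{k+1}) we obtain:

  H_0: rank C_0 − rank ∂_1 = 8 − 6 = 2, and the invariant factors of ∂_1 are all 1, so H_0 = Z^2.
  H_1: rank ker ∂_1 − rank ∂_2 = (9 − 6) − 2 = 1, and the invariant factors of ∂_2 are all 1, so H_1 = Z.
  H_2: rank ker ∂_2 − rank ∂_3 = (2 − 2) − 0 = 0, and there is no ∂_3, so H_2 = 0.

H_0 = Z^2,  H_1 = Z,  H_2 = 0.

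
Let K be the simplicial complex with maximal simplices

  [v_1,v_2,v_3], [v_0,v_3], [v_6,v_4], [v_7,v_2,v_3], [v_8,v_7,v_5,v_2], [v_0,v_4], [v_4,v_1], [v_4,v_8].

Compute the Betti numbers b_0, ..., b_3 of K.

K has 9 vertices, 15 edges, 6 triangles, 1 3-simplex.
rank ∂_0 = 0, rank ∂_1 = 8 ⇒ b_0 = 9 − 0 − 8 = 1; all invariant factors of ∂_1 are 1 so no torsion. So H_0 ≅ Z.
rank ∂_1 = 8, rank ∂_2 = 5 ⇒ b_1 = 15 − 8 − 5 = 2; all invariant factors of ∂_2 are 1 so no torsion. So H_1 ≅ Z^2.
rank ∂_2 = 5, rank ∂_3 = 1 ⇒ b_2 = 6 − 5 − 1 = 0; all invariant factors of ∂_3 are 1 so no torsion. So H_2 ≅ 0.
rank ∂_3 = 1, rank ∂_4 = 0 ⇒ b_3 = 1 − 1 − 0 = 0. So H_3 ≅ 0.

b_0 = 1, b_1 = 2, b_2 = 0, b_3 = 0.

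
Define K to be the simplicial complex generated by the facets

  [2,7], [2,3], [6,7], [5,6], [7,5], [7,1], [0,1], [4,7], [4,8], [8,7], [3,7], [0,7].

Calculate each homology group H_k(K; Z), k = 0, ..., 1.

H_0 = Z,  H_1 = Z^4.

Fix the vertex order 0 < 1 < 2 < 3 < 4 < 5 < 6 < 7 < 8 and write every simplex with vertices in increasing order. Then dim K = 1 and the simplices of K are:

  0-simplices (9): [0], [1], [2], [3], [4], [5], [6], [7], [8]
  1-simplices (12): [0,1], [0,7], [1,7], [2,3], [2,7], [3,7], [4,7], [4,8], [5,6], [5,7], [6,7], [7,8]

giving chain groups C_0 ≅ Z^9, C_1 ≅ Z^12.

The boundary map ∂_1: C_1 → C_0 is given by ∂[p,q] = [q] − [p]. For instance
  ∂[6,7] = [7] − [6].
This gives a 9×12 integer matrix of rank 8; reducing to Smith normal form yields diagonal entries (1,1,1,1,1,1,1,1).

Now H_k = ker ∂_k / im ∂_{k+1}, so:

  H_0: rank C_0 − rank ∂_1 = 9 − 8 = 1, and the invariant factors of ∂_1 are all 1, so H_0 = Z.
  H_1: rank ker ∂_1 − rank ∂_2 = (12 − 8) − 0 = 4, and there is no ∂_2, so H_1 = Z^4.

As a check, the Euler characteristic is 9 − 12 = -3, which agrees with 1 − 4 = -3.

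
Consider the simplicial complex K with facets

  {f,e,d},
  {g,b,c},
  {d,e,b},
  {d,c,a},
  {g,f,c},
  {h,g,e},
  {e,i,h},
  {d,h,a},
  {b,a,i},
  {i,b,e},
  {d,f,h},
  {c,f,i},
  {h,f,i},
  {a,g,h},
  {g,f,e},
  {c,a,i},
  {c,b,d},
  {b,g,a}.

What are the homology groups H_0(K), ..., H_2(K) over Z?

Fix the vertex order a < b < c < d < e < f < g < h < i and write every simplex with vertices in increasing order. Then dim K = 2 and the simplices of K are:

  0-simplices (9): a, b, c, d, e, f, g, h, i
  1-simplices (27): ab, ac, ad, ag, ah, ai, bc, bd, be, bg, bi, cd, cf, cg, ci, de, df, dh, ef, eg, eh, ei, fg, fh, fi, gh, hi
  2-simplices (18): abg, abi, acd, aci, adh, agh, bcd, bcg, bde, bei, cfg, cfi, def, dfh, efg, egh, ehi, fhi

Hence C_0 ≅ Z^9, C_1 ≅ Z^27, C_2 ≅ Z^18.

∂_1: C_1 → C_0 maps an edge to its endpoints' difference, ∂[p,q] = q − p. For instance
  ∂dh = h − d.
As a 9×27 matrix over Z this has rank 8, with invariant factors (1,1,1,1,1,1,1,1).

∂_2: C_2 → C_1 sends each 2-simplex [p,q,r] to [q,r] − [p,r] + [p,q]. For instance
  ∂abg = bg − ag + ab,
  ∂abi = bi − ai + ab.
This gives a 27×18 integer matrix of rank 18; reducing to Smith normal form yields diagonal entries (1,1,1,1,1,1,1,1,1,1,1,1,1,1,1,1,1,2).

Reading off H_k = ker ∂_k / im ∂_{k+1}:

  H_0: rank C_0 − rank ∂_1 = 9 − 8 = 1, and the invariant factors of ∂_1 are all 1, so H_0 = Z.
  H_1: rank ker ∂_1 − rank ∂_2 = (27 − 8) − 18 = 1, and ∂_2 has invariant factor 2 > 1, so H_1 = Z × Z/2.
  H_2: rank ker ∂_2 − rank ∂_3 = (18 − 18) − 0 = 0, and there is no ∂_3, so H_2 = 0.

(K is a triangulation of the Klein bottle.)

H_0 ≅ Z,  H_1 ≅ Z × Z/2,  H_2 = 0.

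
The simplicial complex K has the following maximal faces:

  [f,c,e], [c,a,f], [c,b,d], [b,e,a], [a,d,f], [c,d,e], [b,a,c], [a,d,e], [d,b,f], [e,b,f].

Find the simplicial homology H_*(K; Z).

H_0 = Z,  H_1 = Z/2,  H_2 = 0.

Take the total order a < b < c < d < e < f on the vertex set. Then K (dimension 2) consists of the simplices:

  0-simplices (6): a, b, c, d, e, f
  1-simplices (15): ab, ac, ad, ae, af, bc, bd, be, bf, cd, ce, cf, de, df, ef
  2-simplices (10): abc, abe, acf, ade, adf, bcd, bdf, bef, cde, cef

Hence C_0 ≅ Z^6, C_1 ≅ Z^15, C_2 ≅ Z^10.

The boundary map ∂_1: C_1 → C_0 is given by ∂[p,q] = [q] − [p].
The 6×15 boundary matrix has rank 5 and Smith normal form diag(1,1,1,1,1).

∂_2: C_2 → C_1 sends each 2-simplex [p,q,r] to [q,r] − [p,r] + [p,q]. For instance
  ∂acf = cf − af + ac,
  ∂cef = ef − cf + ce.
As a 15×10 matrix over Z this has rank 10, with invariant factors (1,1,1,1,1,1,1,1,1,2).

From H_k ≅ ker(∂_k) / im(∂_{k+1}) we obtain:

  H_0: rank C_0 − rank ∂_1 = 6 − 5 = 1, and the invariant factors of ∂_1 are all 1, so H_0 = Z.
  H_1: rank ker ∂_1 − rank ∂_2 = (15 − 5) − 10 = 0, and ∂_2 has invariant factor 2 > 1, so H_1 = Z/2.
  H_2: rank ker ∂_2 − rank ∂_3 = (10 − 10) − 0 = 0, and there is no ∂_3, so H_2 = 0.

As a check, the Euler characteristic is 6 − 15 + 10 = 1, which agrees with 1 − 0 + 0 = 1.
(K is a triangulation of the real projective plane RP^2.)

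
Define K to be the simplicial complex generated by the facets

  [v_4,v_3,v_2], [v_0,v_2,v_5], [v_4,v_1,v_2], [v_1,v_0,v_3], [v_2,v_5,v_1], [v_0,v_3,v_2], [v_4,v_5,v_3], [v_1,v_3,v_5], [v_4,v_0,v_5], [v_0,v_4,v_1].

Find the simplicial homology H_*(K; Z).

H_0 ≅ Z,  H_1 ≅ Z_2,  H_2 = 0.

Take the total order v_0 < v_1 < v_2 < v_3 < v_4 < v_5 on the vertex set. Then K (dimension 2) consists of the simplices:

  0-simplices (6): [v_0], [v_1], [v_2], [v_3], [v_4], [v_5]
  1-simplices (15): (15 of them)
  2-simplices (10): [v_0,v_1,v_3], [v_0,v_1,v_4], [v_0,v_2,v_3], [v_0,v_2,v_5], [v_0,v_4,v_5], [v_1,v_2,v_4], [v_1,v_2,v_5], [v_1,v_3,v_5], [v_2,v_3,v_4], [v_3,v_4,v_5]

giving chain groups C_0 ≅ Z^6, C_1 ≅ Z^15, C_2 ≅ Z^10.

The boundary map ∂_1: C_1 → C_0 is given by ∂[p,q] = [q] − [p]. For instance
  ∂[v_3,v_5] = [v_5] − [v_3].
The resulting 6×15 matrix has rank 5, and its Smith normal form has invariant factors (1,1,1,1,1).

Boundary ∂_2: C_2 → C_1 sends each 2-simplex [p,q,r] to [q,r] − [p,r] + [p,q]. For instance
  ∂[v_0,v_1,v_4] = [v_1,v_4] − [v_0,v_4] + [v_0,v_1],
  ∂[v_0,v_2,v_5] = [v_2,v_5] − [v_0,v_5] + [v_0,v_2].
The resulting 15×10 matrix has rank 10, and its Smith normal form has invariant factors (1,1,1,1,1,1,1,1,1,2).

Reading off H_k = ker ∂_k / im ∂_{k+1}:

  H_0: rank C_0 − rank ∂_1 = 6 − 5 = 1, and the invariant factors of ∂_1 are all 1, so H_0 ≅ Z.
  H_1: rank ker ∂_1 − rank ∂_2 = (15 − 5) − 10 = 0, and ∂_2 has invariant factor 2 > 1, so H_1 ≅ Z_2.
  H_2: rank ker ∂_2 − rank ∂_3 = (10 − 10) − 0 = 0, and there is no ∂_3, so H_2 ≅ 0.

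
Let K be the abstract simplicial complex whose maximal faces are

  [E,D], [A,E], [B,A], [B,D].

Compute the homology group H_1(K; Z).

H_1 ≅ Z.

Take the total order A < B < D < E on the vertex set. Then K (dimension 1) consists of the simplices:

  0-simplices (4): A, B, D, E
  1-simplices (4): AB, AE, BD, DE

so the chain groups are C_0 ≅ Z^4, C_1 ≅ Z^4.

The boundary map ∂_1: C_1 → C_0 maps an edge to its endpoints' difference, ∂[p,q] = q − p. For instance
  ∂AE = E − A.
This gives a 4×4 integer matrix of rank 3; reducing to Smith normal form yields diagonal entries (1,1,1).

Computing H_k = (kernel of ∂_k) / (image of ∂_{k+1}):

  H_1: rank ker ∂_1 − rank ∂_2 = (4 − 3) − 0 = 1, and there is no ∂_2, so H_1 = Z.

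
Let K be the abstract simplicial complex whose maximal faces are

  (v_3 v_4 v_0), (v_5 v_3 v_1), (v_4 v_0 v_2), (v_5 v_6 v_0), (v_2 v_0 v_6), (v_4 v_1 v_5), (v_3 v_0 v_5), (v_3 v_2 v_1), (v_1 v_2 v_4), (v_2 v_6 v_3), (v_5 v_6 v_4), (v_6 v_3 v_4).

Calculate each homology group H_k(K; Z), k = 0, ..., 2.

H_0 = Z,  H_1 = Z/2Z,  H_2 = 0.

Fix the vertex order v_0 < v_1 < v_2 < v_3 < v_4 < v_5 < v_6 and write every simplex with vertices in increasing order. Then dim K = 2 and the simplices of K are:

  0-simplices (7): [v_0], [v_1], [v_2], [v_3], [v_4], [v_5], [v_6]
  1-simplices (18): (18 of them)
  2-simplices (12): (12 of them)

so the chain groups are C_0 ≅ Z^7, C_1 ≅ Z^18, C_2 ≅ Z^12.

∂_1: C_1 → C_0 sends each edge [p,q] (with p < q) to q − p.
As a 7×18 matrix over Z this has rank 6, with invariant factors (1,1,1,1,1,1).

Boundary ∂_2: C_2 → C_1 maps a triangle to the signed sum of its edges. For instance
  ∂[v_0,v_3,v_5] = [v_3,v_5] − [v_0,v_5] + [v_0,v_3],
  ∂[v_1,v_2,v_4] = [v_2,v_4] − [v_1,v_4] + [v_1,v_2].
This gives a 18×12 integer matrix of rank 12; reducing to Smith normal form yields diagonal entries (1,1,1,1,1,1,1,1,1,1,1,2).

Reading off H_k = ker ∂_k / im ∂_{k+1}:

  H_0: rank C_0 − rank ∂_1 = 7 − 6 = 1, and the invariant factors of ∂_1 are all 1, so H_0 ≅ Z.
  H_1: rank ker ∂_1 − rank ∂_2 = (18 − 6) − 12 = 0, and ∂_2 has invariant factor 2 > 1, so H_1 ≅ Z/2Z.
  H_2: rank ker ∂_2 − rank ∂_3 = (12 − 12) − 0 = 0, and there is no ∂_3, so H_2 ≅ 0.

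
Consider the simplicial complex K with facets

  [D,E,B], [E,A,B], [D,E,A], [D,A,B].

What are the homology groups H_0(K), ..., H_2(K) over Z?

Fix the vertex order A < B < D < E and write every simplex with vertices in increasing order. Then dim K = 2 and the simplices of K are:

  0-simplices (4): A, B, D, E
  1-simplices (6): AB, AD, AE, BD, BE, DE
  2-simplices (4): ABD, ABE, ADE, BDE

giving chain groups C_0 ≅ Z^4, C_1 ≅ Z^6, C_2 ≅ Z^4.

Boundary ∂_1: C_1 → C_0 is given by ∂[p,q] = [q] − [p]. For instance
  ∂DE = E − D.
The resulting 4×6 matrix has rank 3, and its Smith normal form has invariant factors (1,1,1).

∂_2: C_2 → C_1 sends each 2-simplex [p,q,r] to [q,r] − [p,r] + [p,q]. For instance
  ∂BDE = DE − BE + BD,
  ∂ABE = BE − AE + AB.
As a 6×4 matrix over Z this has rank 3, with invariant factors (1,1,1).

Reading off H_k = ker ∂_k / im ∂_{k+1}:

  H_0: rank C_0 − rank ∂_1 = 4 − 3 = 1, and the invariant factors of ∂_1 are all 1, so H_0 = Z.
  H_1: rank ker ∂_1 − rank ∂_2 = (6 − 3) − 3 = 0, and the invariant factors of ∂_2 are all 1, so H_1 = 0.
  H_2: rank ker ∂_2 − rank ∂_3 = (4 − 3) − 0 = 1, and there is no ∂_3, so H_2 = Z.

As a check, the Euler characteristic is 4 − 6 + 4 = 2, which agrees with 1 − 0 + 1 = 2.
(K is a triangulation of the 2-sphere S^2.)

H_0 = Z,  H_1 = 0,  H_2 = Z.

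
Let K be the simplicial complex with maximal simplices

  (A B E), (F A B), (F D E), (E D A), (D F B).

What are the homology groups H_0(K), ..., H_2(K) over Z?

H_0 = Z,  H_1 = Z,  H_2 = 0.

Fix the vertex order A < B < D < E < F and write every simplex with vertices in increasing order. Then dim K = 2 and the simplices of K are:

  0-simplices (5): A, B, D, E, F
  1-simplices (10): AB, AD, AE, AF, BD, BE, BF, DE, DF, EF
  2-simplices (5): ABE, ABF, ADE, BDF, DEF

so the chain groups are C_0 ≅ Z^5, C_1 ≅ Z^10, C_2 ≅ Z^5.

The boundary map ∂_1: C_1 → C_0 sends each edge [p,q] (with p < q) to q − p. For instance
  ∂BE = E − B.
The resulting 5×10 matrix has rank 4, and its Smith normal form has invariant factors (1,1,1,1).

∂_2: C_2 → C_1 acts by ∂[p,q,r] = [q,r] − [p,r] + [p,q]. For instance
  ∂DEF = EF − DF + DE,
  ∂ABF = BF − AF + AB.
This gives a 10×5 integer matrix of rank 5; reducing to Smith normal form yields diagonal entries (1,1,1,1,1).

Computing H_k = (kernel of ∂_k) / (image of ∂_{k+1}):

  H_0: rank C_0 − rank ∂_1 = 5 − 4 = 1, and the invariant factors of ∂_1 are all 1, so H_0 ≅ Z.
  H_1: rank ker ∂_1 − rank ∂_2 = (10 − 4) − 5 = 1, and the invariant factors of ∂_2 are all 1, so H_1 ≅ Z.
  H_2: rank ker ∂_2 − rank ∂_3 = (5 − 5) − 0 = 0, and there is no ∂_3, so H_2 ≅ 0.

(K is a triangulation of the Möbius band.)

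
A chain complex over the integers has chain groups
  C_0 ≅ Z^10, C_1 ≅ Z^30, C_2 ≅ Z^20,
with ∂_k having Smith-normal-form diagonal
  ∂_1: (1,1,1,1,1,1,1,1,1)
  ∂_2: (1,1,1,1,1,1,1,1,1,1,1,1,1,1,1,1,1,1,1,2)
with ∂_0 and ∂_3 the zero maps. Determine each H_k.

H_0 ≅ Z,  H_1 ≅ Z ⊕ Z/2,  H_2 = 0.

H_0: b_0 = 10 − 0 − 9 = 1; torsion from ∂_1 factors > 1: none. So H_0 ≅ Z.
H_1: b_1 = 30 − 9 − 20 = 1; torsion from ∂_2 factors > 1: [2]. So H_1 ≅ Z ⊕ Z/2.
H_2: b_2 = 20 − 20 − 0 = 0; torsion from ∂_3 factors > 1: none. So H_2 ≅ 0.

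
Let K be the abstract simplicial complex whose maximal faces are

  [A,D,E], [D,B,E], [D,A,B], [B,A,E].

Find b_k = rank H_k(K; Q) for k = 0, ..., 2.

b_0 = 1, b_1 = 0, b_2 = 1.

K has 4 vertices, 6 edges, 4 triangles.
rank ∂_0 = 0, rank ∂_1 = 3 ⇒ b_0 = 4 − 0 − 3 = 1; all invariant factors of ∂_1 are 1 so no torsion. So H_0 = Z.
rank ∂_1 = 3, rank ∂_2 = 3 ⇒ b_1 = 6 − 3 − 3 = 0; all invariant factors of ∂_2 are 1 so no torsion. So H_1 = 0.
rank ∂_2 = 3, rank ∂_3 = 0 ⇒ b_2 = 4 − 3 − 0 = 1. So H_2 = Z.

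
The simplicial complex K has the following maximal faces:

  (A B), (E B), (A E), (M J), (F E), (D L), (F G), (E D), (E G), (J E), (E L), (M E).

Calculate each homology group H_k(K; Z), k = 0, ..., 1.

Order the vertices as A < B < D < E < F < G < J < L < M. Listing each simplex with vertices in this order, K has dimension 1 with simplices:

  0-simplices (9): A, B, D, E, F, G, J, L, M
  1-simplices (12): AB, AE, BE, DE, DL, EF, EG, EJ, EL, EM, FG, JM

giving chain groups C_0 ≅ Z^9, C_1 ≅ Z^12.

Boundary ∂_1: C_1 → C_0 maps an edge to its endpoints' difference, ∂[p,q] = q − p. For instance
  ∂EM = M − E.
The 9×12 boundary matrix has rank 8 and Smith normal form diag(1,1,1,1,1,1,1,1).

Computing H_k = (kernel of ∂_k) / (image of ∂_{k+1}):

  H_0: rank C_0 − rank ∂_1 = 9 − 8 = 1, and the invariant factors of ∂_1 are all 1, so H_0 = Z.
  H_1: rank ker ∂_1 − rank ∂_2 = (12 − 8) − 0 = 4, and there is no ∂_2, so H_1 = Z^4.

As a check, the Euler characteristic is 9 − 12 = -3, which agrees with 1 − 4 = -3.

H_0 ≅ Z,  H_1 ≅ Z^4.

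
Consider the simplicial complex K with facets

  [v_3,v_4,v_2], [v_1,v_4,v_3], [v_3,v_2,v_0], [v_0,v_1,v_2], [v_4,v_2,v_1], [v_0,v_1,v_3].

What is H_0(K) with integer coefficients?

H_0 = Z.

Fix the vertex order v_0 < v_1 < v_2 < v_3 < v_4 and write every simplex with vertices in increasing order. Then dim K = 2 and the simplices of K are:

  0-simplices (5): [v_0], [v_1], [v_2], [v_3], [v_4]
  1-simplices (9): [v_0,v_1], [v_0,v_2], [v_0,v_3], [v_1,v_2], [v_1,v_3], [v_1,v_4], [v_2,v_3], [v_2,v_4], [v_3,v_4]
  2-simplices (6): [v_0,v_1,v_2], [v_0,v_1,v_3], [v_0,v_2,v_3], [v_1,v_2,v_4], [v_1,v_3,v_4], [v_2,v_3,v_4]

so the chain groups are C_0 ≅ Z^5, C_1 ≅ Z^9, C_2 ≅ Z^6.

Boundary ∂_1: C_1 → C_0 sends each edge [p,q] (with p < q) to q − p. For instance
  ∂[v_2,v_3] = [v_3] − [v_2].
The resulting 5×9 matrix has rank 4, and its Smith normal form has invariant factors (1,1,1,1).

The boundary map ∂_2: C_2 → C_1 maps a triangle to the signed sum of its edges. For instance
  ∂[v_2,v_3,v_4] = [v_3,v_4] − [v_2,v_4] + [v_2,v_3],
  ∂[v_0,v_2,v_3] = [v_2,v_3] − [v_0,v_3] + [v_0,v_2].
The 9×6 boundary matrix has rank 5 and Smith normal form diag(1,1,1,1,1).

Reading off H_k = ker ∂_k / im ∂_{k+1}:

  H_0: rank C_0 − rank ∂_1 = 5 − 4 = 1, and the invariant factors of ∂_1 are all 1, so H_0 ≅ Z.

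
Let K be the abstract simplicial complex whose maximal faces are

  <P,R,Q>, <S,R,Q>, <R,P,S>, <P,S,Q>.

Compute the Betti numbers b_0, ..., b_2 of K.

Fix the vertex order P < Q < R < S and write every simplex with vertices in increasing order. Then dim K = 2 and the simplices of K are:

  0-simplices (4): P, Q, R, S
  1-simplices (6): PQ, PR, PS, QR, QS, RS
  2-simplices (4): PQR, PQS, PRS, QRS

giving chain groups C_0 ≅ Z^4, C_1 ≅ Z^6, C_2 ≅ Z^4.

Boundary ∂_1: C_1 → C_0 maps an edge to its endpoints' difference, ∂[p,q] = q − p. For instance
  ∂PS = S − P.
The 4×6 boundary matrix has rank 3 and Smith normal form diag(1,1,1).

The boundary map ∂_2: C_2 → C_1 acts by ∂[p,q,r] = [q,r] − [p,r] + [p,q]. For instance
  ∂PQS = QS − PS + PQ,
  ∂QRS = RS − QS + QR.
The resulting 6×4 matrix has rank 3, and its Smith normal form has invariant factors (1,1,1).

Now H_k = ker ∂_k / im ∂_{k+1}, so:

  H_0: rank C_0 − rank ∂_1 = 4 − 3 = 1, and the invariant factors of ∂_1 are all 1, so H_0 ≅ Z.
  H_1: rank ker ∂_1 − rank ∂_2 = (6 − 3) − 3 = 0, and the invariant factors of ∂_2 are all 1, so H_1 ≅ 0.
  H_2: rank ker ∂_2 − rank ∂_3 = (4 − 3) − 0 = 1, and there is no ∂_3, so H_2 ≅ Z.

Hence the Betti numbers are b_0 = 1, b_1 = 0, b_2 = 1.

b_0 = 1, b_1 = 0, b_2 = 1.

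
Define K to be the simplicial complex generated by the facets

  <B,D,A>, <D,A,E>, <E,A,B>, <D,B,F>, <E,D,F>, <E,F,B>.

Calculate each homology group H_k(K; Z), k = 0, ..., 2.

Fix the vertex order A < B < D < E < F and write every simplex with vertices in increasing order. Then dim K = 2 and the simplices of K are:

  0-simplices (5): A, B, D, E, F
  1-simplices (9): AB, AD, AE, BD, BE, BF, DE, DF, EF
  2-simplices (6): ABD, ABE, ADE, BDF, BEF, DEF

Hence C_0 ≅ Z^5, C_1 ≅ Z^9, C_2 ≅ Z^6.

The boundary map ∂_1: C_1 → C_0 is given by ∂[p,q] = [q] − [p]. For instance
  ∂DF = F − D.
This gives a 5×9 integer matrix of rank 4; reducing to Smith normal form yields diagonal entries (1,1,1,1).

The boundary map ∂_2: C_2 → C_1 maps a triangle to the signed sum of its edges. For instance
  ∂ABE = BE − AE + AB,
  ∂BDF = DF − BF + BD.
As a 9×6 matrix over Z this has rank 5, with invariant factors (1,1,1,1,1).

Now H_k = ker ∂_k / im ∂_{k+1}, so:

  H_0: rank C_0 − rank ∂_1 = 5 − 4 = 1, and the invariant factors of ∂_1 are all 1, so H_0 = Z.
  H_1: rank ker ∂_1 − rank ∂_2 = (9 − 4) − 5 = 0, and the invariant factors of ∂_2 are all 1, so H_1 = 0.
  H_2: rank ker ∂_2 − rank ∂_3 = (6 − 5) − 0 = 1, and there is no ∂_3, so H_2 = Z.

H_0 ≅ Z,  H_1 = 0,  H_2 ≅ Z.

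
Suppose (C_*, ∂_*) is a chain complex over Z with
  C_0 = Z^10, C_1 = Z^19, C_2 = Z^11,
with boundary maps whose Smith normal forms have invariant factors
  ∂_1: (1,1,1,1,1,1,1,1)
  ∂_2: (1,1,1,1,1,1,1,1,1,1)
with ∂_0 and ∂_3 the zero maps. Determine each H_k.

H_0 = Z^2,  H_1 = Z,  H_2 = Z.

H_0: b_0 = 10 − 0 − 8 = 2; torsion from ∂_1 factors > 1: none. So H_0 = Z^2.
H_1: b_1 = 19 − 8 − 10 = 1; torsion from ∂_2 factors > 1: none. So H_1 = Z.
H_2: b_2 = 11 − 10 − 0 = 1; torsion from ∂_3 factors > 1: none. So H_2 = Z.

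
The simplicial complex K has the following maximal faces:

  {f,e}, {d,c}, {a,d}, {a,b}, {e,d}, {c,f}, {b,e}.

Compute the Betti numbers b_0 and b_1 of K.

K has 6 vertices, 7 edges.
rank ∂_0 = 0, rank ∂_1 = 5 ⇒ b_0 = 6 − 0 − 5 = 1; all invariant factors of ∂_1 are 1 so no torsion. So H_0 ≅ Z.
rank ∂_1 = 5, rank ∂_2 = 0 ⇒ b_1 = 7 − 5 − 0 = 2. So H_1 ≅ Z^2.

b_0 = 1, b_1 = 2.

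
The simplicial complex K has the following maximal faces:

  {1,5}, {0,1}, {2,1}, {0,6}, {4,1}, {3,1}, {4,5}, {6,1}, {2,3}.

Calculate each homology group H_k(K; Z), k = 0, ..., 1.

H_0 = Z,  H_1 = Z^3.

Order the vertices as 0 < 1 < 2 < 3 < 4 < 5 < 6. Listing each simplex with vertices in this order, K has dimension 1 with simplices:

  0-simplices (7): [0], [1], [2], [3], [4], [5], [6]
  1-simplices (9): [0,1], [0,6], [1,2], [1,3], [1,4], [1,5], [1,6], [2,3], [4,5]

so the chain groups are C_0 ≅ Z^7, C_1 ≅ Z^9.

Boundary ∂_1: C_1 → C_0 is given by ∂[p,q] = [q] − [p]. For instance
  ∂[1,3] = [3] − [1].
As a 7×9 matrix over Z this has rank 6, with invariant factors (1,1,1,1,1,1).

Reading off H_k = ker ∂_k / im ∂_{k+1}:

  H_0: rank C_0 − rank ∂_1 = 7 − 6 = 1, and the invariant factors of ∂_1 are all 1, so H_0 ≅ Z.
  H_1: rank ker ∂_1 − rank ∂_2 = (9 − 6) − 0 = 3, and there is no ∂_2, so H_1 ≅ Z^3.

As a check, the Euler characteristic is 7 − 9 = -2, which agrees with 1 − 3 = -2.
(K is a triangulation of a wedge of 3 circles.)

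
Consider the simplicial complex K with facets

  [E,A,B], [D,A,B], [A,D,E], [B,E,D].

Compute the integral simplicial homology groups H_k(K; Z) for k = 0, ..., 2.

Take the total order A < B < D < E on the vertex set. Then K (dimension 2) consists of the simplices:

  0-simplices (4): A, B, D, E
  1-simplices (6): AB, AD, AE, BD, BE, DE
  2-simplices (4): ABD, ABE, ADE, BDE

Hence C_0 ≅ Z^4, C_1 ≅ Z^6, C_2 ≅ Z^4.

Boundary ∂_1: C_1 → C_0 is given by ∂[p,q] = [q] − [p].
As a 4×6 matrix over Z this has rank 3, with invariant factors (1,1,1).

∂_2: C_2 → C_1 acts by ∂[p,q,r] = [q,r] − [p,r] + [p,q]. For instance
  ∂ABE = BE − AE + AB,
  ∂BDE = DE − BE + BD.
As a 6×4 matrix over Z this has rank 3, with invariant factors (1,1,1).

Computing H_k = (kernel of ∂_k) / (image of ∂_{k+1}):

  H_0: rank C_0 − rank ∂_1 = 4 − 3 = 1, and the invariant factors of ∂_1 are all 1, so H_0 = Z.
  H_1: rank ker ∂_1 − rank ∂_2 = (6 − 3) − 3 = 0, and the invariant factors of ∂_2 are all 1, so H_1 = 0.
  H_2: rank ker ∂_2 − rank ∂_3 = (4 − 3) − 0 = 1, and there is no ∂_3, so H_2 = Z.

H_0 ≅ Z,  H_1 = 0,  H_2 ≅ Z.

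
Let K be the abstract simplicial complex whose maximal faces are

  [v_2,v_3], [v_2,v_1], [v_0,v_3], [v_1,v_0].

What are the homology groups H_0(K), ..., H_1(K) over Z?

Order the vertices as v_0 < v_1 < v_2 < v_3. Listing each simplex with vertices in this order, K has dimension 1 with simplices:

  0-simplices (4): [v_0], [v_1], [v_2], [v_3]
  1-simplices (4): [v_0,v_1], [v_0,v_3], [v_1,v_2], [v_2,v_3]

giving chain groups C_0 ≅ Z^4, C_1 ≅ Z^4.

The boundary map ∂_1: C_1 → C_0 sends each edge [p,q] (with p < q) to q − p. For instance
  ∂[v_2,v_3] = [v_3] − [v_2].
As a 4×4 matrix over Z this has rank 3, with invariant factors (1,1,1).

Now H_k = ker ∂_k / im ∂_{k+1}, so:

  H_0: rank C_0 − rank ∂_1 = 4 − 3 = 1, and the invariant factors of ∂_1 are all 1, so H_0 ≅ Z.
  H_1: rank ker ∂_1 − rank ∂_2 = (4 − 3) − 0 = 1, and there is no ∂_2, so H_1 ≅ Z.

(K is a triangulation of the circle S^1.)

H_0 = Z,  H_1 = Z.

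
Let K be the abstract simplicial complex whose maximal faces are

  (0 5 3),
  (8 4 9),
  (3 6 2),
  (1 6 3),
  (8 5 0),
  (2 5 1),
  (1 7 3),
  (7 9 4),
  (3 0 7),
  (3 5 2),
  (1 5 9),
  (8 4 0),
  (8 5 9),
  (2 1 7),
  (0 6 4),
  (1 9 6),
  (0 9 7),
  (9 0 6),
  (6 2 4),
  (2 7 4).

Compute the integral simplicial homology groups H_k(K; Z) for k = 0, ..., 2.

H_0 = Z,  H_1 = Z ⊕ Z/2Z,  H_2 = 0.

We work with the vertex ordering 0 < 1 < 2 < 3 < 4 < 5 < 6 < 7 < 8 < 9. The simplices of K, each written with vertices in increasing order, are:

  0-simplices (10): [0], [1], [2], [3], [4], [5], [6], [7], [8], [9]
  1-simplices (30): (30 of them)
  2-simplices (20): (20 of them)

giving chain groups C_0 ≅ Z^10, C_1 ≅ Z^30, C_2 ≅ Z^20.

The boundary map ∂_1: C_1 → C_0 sends each edge [p,q] (with p < q) to q − p. For instance
  ∂[3,6] = [6] − [3].
The 10×30 boundary matrix has rank 9 and Smith normal form diag(1,1,1,1,1,1,1,1,1).

∂_2: C_2 → C_1 acts by ∂[p,q,r] = [q,r] − [p,r] + [p,q]. For instance
  ∂[0,3,7] = [3,7] − [0,7] + [0,3],
  ∂[0,3,5] = [3,5] − [0,5] + [0,3].
This gives a 30×20 integer matrix of rank 20; reducing to Smith normal form yields diagonal entries (1,1,1,1,1,1,1,1,1,1,1,1,1,1,1,1,1,1,1,2).

Reading off H_k = ker ∂_k / im ∂_{k+1}:

  H_0: rank C_0 − rank ∂_1 = 10 − 9 = 1, and the invariant factors of ∂_1 are all 1, so H_0 ≅ Z.
  H_1: rank ker ∂_1 − rank ∂_2 = (30 − 9) − 20 = 1, and ∂_2 has invariant factor 2 > 1, so H_1 ≅ Z ⊕ Z/2Z.
  H_2: rank ker ∂_2 − rank ∂_3 = (20 − 20) − 0 = 0, and there is no ∂_3, so H_2 ≅ 0.

(K is a triangulation of the Klein bottle.)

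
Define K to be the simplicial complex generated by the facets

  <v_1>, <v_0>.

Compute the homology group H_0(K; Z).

We work with the vertex ordering v_0 < v_1. The simplices of K, each written with vertices in increasing order, are:

  0-simplices (2): [v_0], [v_1]

giving chain groups C_0 ≅ Z^2.

From H_k ≅ ker(∂_k) / im(∂_{k+1}) we obtain:

  H_0: rank C_0 − rank ∂_1 = 2 − 0 = 2, and there is no ∂_1, so H_0 = Z^2.

(K is a triangulation of a set of 2 points.)

H_0 ≅ Z^2.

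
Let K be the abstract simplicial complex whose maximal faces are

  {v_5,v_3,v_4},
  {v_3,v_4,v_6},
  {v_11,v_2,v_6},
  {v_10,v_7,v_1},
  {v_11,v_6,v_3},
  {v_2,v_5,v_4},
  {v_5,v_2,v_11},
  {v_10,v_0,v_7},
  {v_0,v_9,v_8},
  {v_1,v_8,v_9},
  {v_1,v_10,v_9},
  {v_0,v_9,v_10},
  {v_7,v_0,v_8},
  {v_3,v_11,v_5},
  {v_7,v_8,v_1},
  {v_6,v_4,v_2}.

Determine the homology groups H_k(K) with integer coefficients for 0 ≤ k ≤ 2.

K has 12 vertices, 24 edges, 16 triangles.
rank ∂_0 = 0, rank ∂_1 = 10 ⇒ b_0 = 12 − 0 − 10 = 2; all invariant factors of ∂_1 are 1 so no torsion. So H_0 = Z^2.
rank ∂_1 = 10, rank ∂_2 = 14 ⇒ b_1 = 24 − 10 − 14 = 0; all invariant factors of ∂_2 are 1 so no torsion. So H_1 = 0.
rank ∂_2 = 14, rank ∂_3 = 0 ⇒ b_2 = 16 − 14 − 0 = 2. So H_2 = Z^2.

H_0 ≅ Z^2,  H_1 = 0,  H_2 ≅ Z^2.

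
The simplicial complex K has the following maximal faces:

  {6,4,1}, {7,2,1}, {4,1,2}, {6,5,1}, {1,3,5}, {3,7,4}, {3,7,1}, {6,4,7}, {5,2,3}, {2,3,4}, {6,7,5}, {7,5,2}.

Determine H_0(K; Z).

H_0 ≅ Z.

K has 7 vertices, 18 edges, 12 triangles.
rank ∂_0 = 0, rank ∂_1 = 6 ⇒ b_0 = 7 − 0 − 6 = 1; all invariant factors of ∂_1 are 1 so no torsion. So H_0 = Z.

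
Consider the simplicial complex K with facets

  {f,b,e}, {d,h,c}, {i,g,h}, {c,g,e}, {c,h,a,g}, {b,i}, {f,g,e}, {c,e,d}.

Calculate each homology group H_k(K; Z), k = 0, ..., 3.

Take the total order a < b < c < d < e < f < g < h < i on the vertex set. Then K (dimension 3) consists of the simplices:

  0-simplices (9): a, b, c, d, e, f, g, h, i
  1-simplices (18): ac, ag, ah, be, bf, bi, cd, ce, cg, ch, de, dh, ef, eg, fg, gh, gi, hi
  2-simplices (10): acg, ach, agh, bef, cde, cdh, ceg, cgh, efg, ghi
  3-simplices (1): acgh

so the chain groups are C_0 ≅ Z^9, C_1 ≅ Z^18, C_2 ≅ Z^10, C_3 ≅ Z^1.

Boundary ∂_1: C_1 → C_0 is given by ∂[p,q] = [q] − [p].
The 9×18 boundary matrix has rank 8 and Smith normal form diag(1,1,1,1,1,1,1,1).

The boundary map ∂_2: C_2 → C_1 maps a triangle to the signed sum of its edges. For instance
  ∂ceg = eg − cg + ce,
  ∂bef = ef − bf + be.
The resulting 18×10 matrix has rank 9, and its Smith normal form has invariant factors (1,1,1,1,1,1,1,1,1).

∂_3: C_3 → C_2 sends each 3-simplex σ to the alternating sum Σ_i (−1)^i (σ with its i-th vertex removed). For instance
  ∂acgh = cgh − agh + ach − acg.
As a 10×1 matrix over Z this has rank 1, with invariant factors (1).

Reading off H_k = ker ∂_k / im ∂_{k+1}:

  H_0: rank C_0 − rank ∂_1 = 9 − 8 = 1, and the invariant factors of ∂_1 are all 1, so H_0 = Z.
  H_1: rank ker ∂_1 − rank ∂_2 = (18 − 8) − 9 = 1, and the invariant factors of ∂_2 are all 1, so H_1 = Z.
  H_2: rank ker ∂_2 − rank ∂_3 = (10 − 9) − 1 = 0, and the invariant factors of ∂_3 are all 1, so H_2 = 0.
  H_3: rank ker ∂_3 − rank ∂_4 = (1 − 1) − 0 = 0, and there is no ∂_4, so H_3 = 0.

H_0 ≅ Z,  H_1 ≅ Z,  H_2 = 0,  H_3 = 0.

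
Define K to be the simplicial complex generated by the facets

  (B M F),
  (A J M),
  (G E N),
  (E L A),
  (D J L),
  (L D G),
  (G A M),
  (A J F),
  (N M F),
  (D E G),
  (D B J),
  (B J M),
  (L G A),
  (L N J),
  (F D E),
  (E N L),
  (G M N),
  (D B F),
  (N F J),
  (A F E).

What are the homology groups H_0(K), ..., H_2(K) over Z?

Take the total order A < B < D < E < F < G < J < L < M < N on the vertex set. Then K (dimension 2) consists of the simplices:

  0-simplices (10): A, B, D, E, F, G, J, L, M, N
  1-simplices (30): AE, AF, AG, AJ, AL, AM, BD, BF, BJ, BM, DE, DF, DG, DJ, DL, EF, EG, EL, EN, FJ, FM, FN, GL, GM, GN, JL, JM, JN, LN, MN
  2-simplices (20): AEF, AEL, AFJ, AGL, AGM, AJM, BDF, BDJ, BFM, BJM, DEF, DEG, DGL, DJL, EGN, ELN, FJN, FMN, GMN, JLN

so the chain groups are C_0 ≅ Z^10, C_1 ≅ Z^30, C_2 ≅ Z^20.

The boundary map ∂_1: C_1 → C_0 sends each edge [p,q] (with p < q) to q − p. For instance
  ∂EF = F − E.
As a 10×30 matrix over Z this has rank 9, with invariant factors (1,1,1,1,1,1,1,1,1).

The boundary map ∂_2: C_2 → C_1 maps a triangle to the signed sum of its edges. For instance
  ∂AGM = GM − AM + AG,
  ∂ELN = LN − EN + EL.
The 30×20 boundary matrix has rank 20 and Smith normal form diag(1,1,1,1,1,1,1,1,1,1,1,1,1,1,1,1,1,1,1,2).

Computing H_k = (kernel of ∂_k) / (image of ∂_{k+1}):

  H_0: rank C_0 − rank ∂_1 = 10 − 9 = 1, and the invariant factors of ∂_1 are all 1, so H_0 ≅ Z.
  H_1: rank ker ∂_1 − rank ∂_2 = (30 − 9) − 20 = 1, and ∂_2 has invariant factor 2 > 1, so H_1 ≅ Z ⊕ Z/2Z.
  H_2: rank ker ∂_2 − rank ∂_3 = (20 − 20) − 0 = 0, and there is no ∂_3, so H_2 ≅ 0.

As a check, the Euler characteristic is 10 − 30 + 20 = 0, which agrees with 1 − 1 + 0 = 0.

H_0 ≅ Z,  H_1 ≅ Z ⊕ Z/2Z,  H_2 = 0.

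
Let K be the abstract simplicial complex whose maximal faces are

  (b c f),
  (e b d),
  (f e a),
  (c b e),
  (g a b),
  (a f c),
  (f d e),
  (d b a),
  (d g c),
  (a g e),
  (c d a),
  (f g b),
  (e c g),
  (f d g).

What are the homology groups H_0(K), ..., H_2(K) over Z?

K has 7 vertices, 21 edges, 14 triangles.
rank ∂_0 = 0, rank ∂_1 = 6 ⇒ b_0 = 7 − 0 − 6 = 1; all invariant factors of ∂_1 are 1 so no torsion. So H_0 ≅ Z.
rank ∂_1 = 6, rank ∂_2 = 13 ⇒ b_1 = 21 − 6 − 13 = 2; all invariant factors of ∂_2 are 1 so no torsion. So H_1 ≅ Z^2.
rank ∂_2 = 13, rank ∂_3 = 0 ⇒ b_2 = 14 − 13 − 0 = 1. So H_2 ≅ Z.

H_0 ≅ Z,  H_1 ≅ Z^2,  H_2 ≅ Z.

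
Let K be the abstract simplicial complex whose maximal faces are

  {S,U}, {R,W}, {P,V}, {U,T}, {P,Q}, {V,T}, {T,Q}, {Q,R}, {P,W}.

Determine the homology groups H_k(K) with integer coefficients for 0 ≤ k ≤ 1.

Take the total order P < Q < R < S < T < U < V < W on the vertex set. Then K (dimension 1) consists of the simplices:

  0-simplices (8): P, Q, R, S, T, U, V, W
  1-simplices (9): PQ, PV, PW, QR, QT, RW, SU, TU, TV

giving chain groups C_0 ≅ Z^8, C_1 ≅ Z^9.

∂_1: C_1 → C_0 sends each edge [p,q] (with p < q) to q − p.
As a 8×9 matrix over Z this has rank 7, with invariant factors (1,1,1,1,1,1,1).

Computing H_k = (kernel of ∂_k) / (image of ∂_{k+1}):

  H_0: rank C_0 − rank ∂_1 = 8 − 7 = 1, and the invariant factors of ∂_1 are all 1, so H_0 ≅ Z.
  H_1: rank ker ∂_1 − rank ∂_2 = (9 − 7) − 0 = 2, and there is no ∂_2, so H_1 ≅ Z^2.

H_0 = Z,  H_1 = Z^2.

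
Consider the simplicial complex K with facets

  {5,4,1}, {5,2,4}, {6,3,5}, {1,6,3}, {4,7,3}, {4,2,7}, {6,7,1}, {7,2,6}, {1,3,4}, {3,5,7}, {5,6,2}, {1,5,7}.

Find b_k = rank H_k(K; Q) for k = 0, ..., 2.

Take the total order 1 < 2 < 3 < 4 < 5 < 6 < 7 on the vertex set. Then K (dimension 2) consists of the simplices:

  0-simplices (7): [1], [2], [3], [4], [5], [6], [7]
  1-simplices (18): [1,3], [1,4], [1,5], [1,6], [1,7], [2,4], [2,5], [2,6], [2,7], [3,4], [3,5], [3,6], [3,7], [4,5], [4,7], [5,6], [5,7], [6,7]
  2-simplices (12): [1,3,4], [1,3,6], [1,4,5], [1,5,7], [1,6,7], [2,4,5], [2,4,7], [2,5,6], [2,6,7], [3,4,7], [3,5,6], [3,5,7]

Hence C_0 ≅ Z^7, C_1 ≅ Z^18, C_2 ≅ Z^12.

The boundary map ∂_1: C_1 → C_0 is given by ∂[p,q] = [q] − [p]. For instance
  ∂[3,4] = [4] − [3].
The 7×18 boundary matrix has rank 6 and Smith normal form diag(1,1,1,1,1,1).

∂_2: C_2 → C_1 acts by ∂[p,q,r] = [q,r] − [p,r] + [p,q]. For instance
  ∂[1,4,5] = [4,5] − [1,5] + [1,4],
  ∂[2,6,7] = [6,7] − [2,7] + [2,6].
This gives a 18×12 integer matrix of rank 12; reducing to Smith normal form yields diagonal entries (1,1,1,1,1,1,1,1,1,1,1,2).

Computing H_k = (kernel of ∂_k) / (image of ∂_{k+1}):

  H_0: rank C_0 − rank ∂_1 = 7 − 6 = 1, and the invariant factors of ∂_1 are all 1, so H_0 = Z.
  H_1: rank ker ∂_1 − rank ∂_2 = (18 − 6) − 12 = 0, and ∂_2 has invariant factor 2 > 1, so H_1 = Z/2.
  H_2: rank ker ∂_2 − rank ∂_3 = (12 − 12) − 0 = 0, and there is no ∂_3, so H_2 = 0.

Hence the Betti numbers are b_0 = 1, b_1 = 0, b_2 = 0.

b_0 = 1, b_1 = 0, b_2 = 0.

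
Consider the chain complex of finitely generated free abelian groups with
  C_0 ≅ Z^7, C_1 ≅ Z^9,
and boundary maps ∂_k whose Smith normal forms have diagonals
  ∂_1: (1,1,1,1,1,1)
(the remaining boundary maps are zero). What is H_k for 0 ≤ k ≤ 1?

H_0: b_0 = 7 − 0 − 6 = 1; torsion from ∂_1 factors > 1: none. So H_0 = Z.
H_1: b_1 = 9 − 6 − 0 = 3; torsion from ∂_2 factors > 1: none. So H_1 = Z^3.

H_0 = Z,  H_1 = Z^3.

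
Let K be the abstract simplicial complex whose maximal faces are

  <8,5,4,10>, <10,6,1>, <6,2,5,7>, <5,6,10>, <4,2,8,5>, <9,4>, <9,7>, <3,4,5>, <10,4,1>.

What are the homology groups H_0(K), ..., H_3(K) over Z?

H_0 = Z,  H_1 = Z,  H_2 = 0,  H_3 = 0.

Take the total order 1 < 2 < 3 < 4 < 5 < 6 < 7 < 8 < 9 < 10 on the vertex set. Then K (dimension 3) consists of the simplices:

  0-simplices (10): [1], [2], [3], [4], [5], [6], [7], [8], [9], [10]
  1-simplices (22): [1,4], [1,6], [1,10], [2,4], [2,5], [2,6], [2,7], [2,8], [3,4], [3,5], [4,5], [4,8], [4,9], [4,10], [5,6], [5,7], [5,8], [5,10], [6,7], [6,10], [7,9], [8,10]
  2-simplices (15): [1,4,10], [1,6,10], [2,4,5], [2,4,8], [2,5,6], [2,5,7], [2,5,8], [2,6,7], [3,4,5], [4,5,8], [4,5,10], [4,8,10], [5,6,7], [5,6,10], [5,8,10]
  3-simplices (3): [2,4,5,8], [2,5,6,7], [4,5,8,10]

giving chain groups C_0 ≅ Z^10, C_1 ≅ Z^22, C_2 ≅ Z^15, C_3 ≅ Z^3.

The boundary map ∂_1: C_1 → C_0 sends each edge [p,q] (with p < q) to q − p.
As a 10×22 matrix over Z this has rank 9, with invariant factors (1,1,1,1,1,1,1,1,1).

The boundary map ∂_2: C_2 → C_1 maps a triangle to the signed sum of its edges. For instance
  ∂[2,5,6] = [5,6] − [2,6] + [2,5],
  ∂[2,4,8] = [4,8] − [2,8] + [2,4].
The resulting 22×15 matrix has rank 12, and its Smith normal form has invariant factors (1,1,1,1,1,1,1,1,1,1,1,1).

Boundary ∂_3: C_3 → C_2 sends each 3-simplex σ to the alternating sum Σ_i (−1)^i (σ with its i-th vertex removed). For instance
  ∂[4,5,8,10] = [5,8,10] − [4,8,10] + [4,5,10] − [4,5,8],
  ∂[2,5,6,7] = [5,6,7] − [2,6,7] + [2,5,7] − [2,5,6].
As a 15×3 matrix over Z this has rank 3, with invariant factors (1,1,1).

Computing H_k = (kernel of ∂_k) / (image of ∂_{k+1}):

  H_0: rank C_0 − rank ∂_1 = 10 − 9 = 1, and the invariant factors of ∂_1 are all 1, so H_0 = Z.
  H_1: rank ker ∂_1 − rank ∂_2 = (22 − 9) − 12 = 1, and the invariant factors of ∂_2 are all 1, so H_1 = Z.
  H_2: rank ker ∂_2 − rank ∂_3 = (15 − 12) − 3 = 0, and the invariant factors of ∂_3 are all 1, so H_2 = 0.
  H_3: rank ker ∂_3 − rank ∂_4 = (3 − 3) − 0 = 0, and there is no ∂_4, so H_3 = 0.

As a check, the Euler characteristic is 10 − 22 + 15 − 3 = 0, which agrees with 1 − 1 + 0 − 0 = 0.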